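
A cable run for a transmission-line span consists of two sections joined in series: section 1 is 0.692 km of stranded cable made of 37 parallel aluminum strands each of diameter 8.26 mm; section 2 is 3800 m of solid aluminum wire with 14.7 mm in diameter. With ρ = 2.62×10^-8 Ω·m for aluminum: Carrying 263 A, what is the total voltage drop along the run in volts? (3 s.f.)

157 V

Section 1: A_strand = π(4.1300e-03)² = 5.359e-05 m²; R₁ = ρL/(N·A_s) = (2.62×10^-8)(692)/(37×5.359e-05) = 0.009144 Ω
Section 2: A = π(d/2)² = π(7.3500e-03 m)² = 1.697e-04 m²
R₂ = (2.62×10^-8)(3800)/(1.697e-04) = 0.5866 Ω
R = R₁ + R₂ = 0.5958 Ω
V = IR = 263 × 0.5958 = 157 V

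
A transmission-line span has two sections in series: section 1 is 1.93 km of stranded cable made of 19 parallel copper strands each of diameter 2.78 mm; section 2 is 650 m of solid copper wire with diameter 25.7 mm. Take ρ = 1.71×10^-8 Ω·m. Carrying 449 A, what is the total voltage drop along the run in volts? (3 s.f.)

138 V

Section 1: A_strand = π(1.3900e-03)² = 6.070e-06 m²; R₁ = ρL/(N·A_s) = (1.71×10^-8)(1930)/(19×6.070e-06) = 0.2862 Ω
Section 2: A = π(d/2)² = π(1.2850e-02 m)² = 5.187e-04 m²
R₂ = (1.71×10^-8)(650)/(5.187e-04) = 0.02143 Ω
R = R₁ + R₂ = 0.3076 Ω
V = IR = 449 × 0.3076 = 138 V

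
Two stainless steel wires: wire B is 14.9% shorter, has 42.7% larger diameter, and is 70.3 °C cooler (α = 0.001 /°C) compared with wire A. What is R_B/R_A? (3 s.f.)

0.389

R ∝ ρL/d² with ρ ∝ (1+αΔT), so R_B/R_A = (1 − 14.9/100) × (1 + 42.7/100)⁻² × (1 − 0.001×70.3)
= 0.851 × 0.4911 × 0.9297 = 0.389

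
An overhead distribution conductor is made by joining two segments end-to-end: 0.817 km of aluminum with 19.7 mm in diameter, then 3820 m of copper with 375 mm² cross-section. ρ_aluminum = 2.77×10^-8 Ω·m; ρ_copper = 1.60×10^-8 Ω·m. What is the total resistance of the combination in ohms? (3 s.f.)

Segment 1: A = π(d/2)² = π(9.8500e-03 m)² = 3.048e-04 m²
R₁ = ρL/A = (2.77×10^-8)(817)/(3.048e-04) = 0.07425 Ω
Segment 2: A = 375 mm² = 3.750e-04 m²
R₂ = (1.60×10^-8)(3820)/(3.750e-04) = 0.163 Ω
R = R₁ + R₂ = 0.237 Ω

0.237 Ω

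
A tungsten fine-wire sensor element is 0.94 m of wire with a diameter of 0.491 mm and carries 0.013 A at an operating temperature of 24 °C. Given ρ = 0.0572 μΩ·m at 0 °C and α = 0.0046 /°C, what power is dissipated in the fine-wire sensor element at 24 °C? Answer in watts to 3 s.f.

5.33×10^-5 W

ρ = 0.0572 μΩ·m = 5.72×10^-8 Ω·m
A = π(d/2)² = π(2.4550e-04 m)² = 1.893e-07 m²
R₍0₎ = ρL/A = (5.72×10^-8)(0.94)/(1.893e-07) = 0.284 Ω
R₍24₎ = R₍0₎(1 + αΔT) = 0.284 × (1 + 0.0046×24) = 0.3153 Ω
P = I²R = (0.013)² × 0.3153 = 5.33×10^-5 W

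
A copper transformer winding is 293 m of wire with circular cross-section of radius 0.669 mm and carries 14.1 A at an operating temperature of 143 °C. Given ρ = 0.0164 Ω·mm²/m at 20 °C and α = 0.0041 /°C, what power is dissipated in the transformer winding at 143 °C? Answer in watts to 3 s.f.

ρ = 0.0164 Ω·mm²/m = 1.64×10^-8 Ω·m
A = πr² = π(6.6900e-04 m)² = 1.406e-06 m²
R₍20₎ = ρL/A = (1.64×10^-8)(293)/(1.406e-06) = 3.418 Ω
R₍143₎ = R₍20₎(1 + αΔT) = 3.418 × (1 + 0.0041×123) = 5.141 Ω
P = I²R = (14.1)² × 5.141 = 1020 W

1020 W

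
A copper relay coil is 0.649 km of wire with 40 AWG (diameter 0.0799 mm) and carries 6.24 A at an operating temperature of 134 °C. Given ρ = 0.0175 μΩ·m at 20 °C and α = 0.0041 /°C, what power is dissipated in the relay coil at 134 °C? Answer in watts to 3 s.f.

ρ = 0.0175 μΩ·m = 1.75×10^-8 Ω·m
A = π(0.0799/2 mm)² = π(3.9950e-05 m)² = 5.014e-09 m²
R₍20₎ = ρL/A = (1.75×10^-8)(649)/(5.014e-09) = 2265 Ω
R₍134₎ = R₍20₎(1 + αΔT) = 2265 × (1 + 0.0041×114) = 3324 Ω
P = I²R = (6.24)² × 3324 = 1.29×10^5 W

1.29×10^5 W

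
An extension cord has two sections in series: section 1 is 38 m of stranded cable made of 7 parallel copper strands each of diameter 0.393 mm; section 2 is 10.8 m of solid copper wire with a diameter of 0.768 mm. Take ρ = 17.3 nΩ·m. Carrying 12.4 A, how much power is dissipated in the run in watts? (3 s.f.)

ρ = 17.3 nΩ·m = 1.73×10^-8 Ω·m
Section 1: A_strand = π(1.9650e-04)² = 1.213e-07 m²; R₁ = ρL/(N·A_s) = (1.73×10^-8)(38)/(7×1.213e-07) = 0.7742 Ω
Section 2: A = π(d/2)² = π(3.8400e-04 m)² = 4.632e-07 m²
R₂ = (1.73×10^-8)(10.8)/(4.632e-07) = 0.4033 Ω
R = R₁ + R₂ = 1.178 Ω
P = I²R = (12.4)² × 1.178 = 181 W

181 W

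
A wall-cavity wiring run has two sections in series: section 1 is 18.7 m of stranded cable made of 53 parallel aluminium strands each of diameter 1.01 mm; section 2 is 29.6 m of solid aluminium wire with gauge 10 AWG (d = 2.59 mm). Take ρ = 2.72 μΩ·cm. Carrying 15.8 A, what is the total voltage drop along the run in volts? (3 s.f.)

ρ = 2.72 μΩ·cm = 2.72×10^-8 Ω·m
Section 1: A_strand = π(5.0500e-04)² = 8.012e-07 m²; R₁ = ρL/(N·A_s) = (2.72×10^-8)(18.7)/(53×8.012e-07) = 0.01198 Ω
Section 2: A = π(2.59/2 mm)² = π(1.2950e-03 m)² = 5.269e-06 m²
R₂ = (2.72×10^-8)(29.6)/(5.269e-06) = 0.1528 Ω
R = R₁ + R₂ = 0.1648 Ω
V = IR = 15.8 × 0.1648 = 2.60 V

2.60 V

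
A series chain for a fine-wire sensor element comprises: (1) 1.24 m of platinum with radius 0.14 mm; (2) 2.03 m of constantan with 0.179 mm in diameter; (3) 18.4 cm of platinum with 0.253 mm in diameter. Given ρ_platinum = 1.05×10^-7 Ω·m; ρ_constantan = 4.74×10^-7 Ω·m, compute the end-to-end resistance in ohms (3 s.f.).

Seg 1: A = πr² = π(1.4000e-04 m)² = 6.158e-08 m²
R_1 = (1.05×10^-7)(1.24)/(6.158e-08) = 2.114 Ω
Seg 2: A = π(d/2)² = π(8.9500e-05 m)² = 2.516e-08 m²
R_2 = (4.74×10^-7)(2.03)/(2.516e-08) = 38.24 Ω
Seg 3: A = π(d/2)² = π(1.2650e-04 m)² = 5.027e-08 m²
R_3 = (1.05×10^-7)(0.184)/(5.027e-08) = 0.3843 Ω
R_total = R_1 + R_2 + R_3 = 40.7 Ω

40.7 Ω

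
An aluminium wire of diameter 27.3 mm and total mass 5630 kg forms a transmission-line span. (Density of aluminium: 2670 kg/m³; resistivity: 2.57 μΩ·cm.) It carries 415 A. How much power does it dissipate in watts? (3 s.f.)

27200 W

ρ = 2.57 μΩ·cm = 2.57×10^-8 Ω·m
A = π(d/2)² = π(1.3650e-02 m)² = 5.8535e-04 m²
L = m/(density·A) = 5630/(2670×5.8535e-04) = 3602 m
R = ρL/A = (2.57×10^-8)(3602)/(5.8535e-04) = 0.1582 Ω
P = I²R = (415)² × 0.1582 = 27200 W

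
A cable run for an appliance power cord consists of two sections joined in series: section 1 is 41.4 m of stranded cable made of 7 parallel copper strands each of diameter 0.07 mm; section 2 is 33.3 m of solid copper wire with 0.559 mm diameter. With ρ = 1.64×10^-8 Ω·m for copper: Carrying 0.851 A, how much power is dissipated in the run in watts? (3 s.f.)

Section 1: A_strand = π(3.5000e-05)² = 3.848e-09 m²; R₁ = ρL/(N·A_s) = (1.64×10^-8)(41.4)/(7×3.848e-09) = 25.2 Ω
Section 2: A = π(d/2)² = π(2.7950e-04 m)² = 2.454e-07 m²
R₂ = (1.64×10^-8)(33.3)/(2.454e-07) = 2.225 Ω
R = R₁ + R₂ = 27.43 Ω
P = I²R = (0.851)² × 27.43 = 19.9 W

19.9 W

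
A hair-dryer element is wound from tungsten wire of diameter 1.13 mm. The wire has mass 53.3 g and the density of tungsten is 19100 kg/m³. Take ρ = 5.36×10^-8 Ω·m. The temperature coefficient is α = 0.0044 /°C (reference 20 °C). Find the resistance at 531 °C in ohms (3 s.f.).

A = π(d/2)² = π(5.6500e-04 m)² = 1.0029e-06 m²
L = m/(density·A) = 0.0533/(19100×1.0029e-06) = 2.783 m
R = ρL/A = (5.36×10^-8)(2.783)/(1.0029e-06) = 0.1487 Ω
R(531 °C) = 0.1487 × (1 + 0.0044×511) = 0.483 Ω

0.483 Ω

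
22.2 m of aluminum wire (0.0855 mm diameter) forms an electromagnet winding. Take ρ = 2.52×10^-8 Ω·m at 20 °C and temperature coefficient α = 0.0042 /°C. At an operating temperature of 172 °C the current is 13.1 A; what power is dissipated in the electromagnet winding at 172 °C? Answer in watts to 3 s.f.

A = π(d/2)² = π(4.2750e-05 m)² = 5.741e-09 m²
R₍20₎ = ρL/A = (2.52×10^-8)(22.2)/(5.741e-09) = 97.44 Ω
R₍172₎ = R₍20₎(1 + αΔT) = 97.44 × (1 + 0.0042×152) = 159.6 Ω
P = I²R = (13.1)² × 159.6 = 27400 W

27400 W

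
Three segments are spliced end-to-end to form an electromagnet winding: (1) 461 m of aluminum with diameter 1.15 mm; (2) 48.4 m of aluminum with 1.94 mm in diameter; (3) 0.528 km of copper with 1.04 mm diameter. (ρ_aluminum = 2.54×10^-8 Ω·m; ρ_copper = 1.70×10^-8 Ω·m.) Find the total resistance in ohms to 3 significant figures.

22.3 Ω

Seg 1: A = π(d/2)² = π(5.7500e-04 m)² = 1.039e-06 m²
R_1 = (2.54×10^-8)(461)/(1.039e-06) = 11.27 Ω
Seg 2: A = π(d/2)² = π(9.7000e-04 m)² = 2.956e-06 m²
R_2 = (2.54×10^-8)(48.4)/(2.956e-06) = 0.4159 Ω
Seg 3: A = π(d/2)² = π(5.2000e-04 m)² = 8.495e-07 m²
R_3 = (1.70×10^-8)(528)/(8.495e-07) = 10.57 Ω
R_total = R_1 + R_2 + R_3 = 22.3 Ω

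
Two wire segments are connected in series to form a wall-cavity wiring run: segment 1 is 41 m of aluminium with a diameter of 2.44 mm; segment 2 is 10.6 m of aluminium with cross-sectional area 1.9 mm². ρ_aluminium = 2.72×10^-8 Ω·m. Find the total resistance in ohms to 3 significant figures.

Segment 1: A = π(d/2)² = π(1.2200e-03 m)² = 4.676e-06 m²
R₁ = ρL/A = (2.72×10^-8)(41)/(4.676e-06) = 0.2385 Ω
Segment 2: A = 1.9 mm² = 1.900e-06 m²
R₂ = (2.72×10^-8)(10.6)/(1.900e-06) = 0.1517 Ω
R = R₁ + R₂ = 0.390 Ω

0.390 Ω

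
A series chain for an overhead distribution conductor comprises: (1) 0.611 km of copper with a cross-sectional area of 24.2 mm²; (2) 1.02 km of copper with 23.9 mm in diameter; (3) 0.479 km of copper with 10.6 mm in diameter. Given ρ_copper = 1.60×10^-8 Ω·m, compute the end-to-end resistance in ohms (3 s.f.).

Seg 1: A = 24.2 mm² = 2.420e-05 m²
R_1 = (1.60×10^-8)(611)/(2.420e-05) = 0.404 Ω
Seg 2: A = π(d/2)² = π(1.1950e-02 m)² = 4.486e-04 m²
R_2 = (1.60×10^-8)(1020)/(4.486e-04) = 0.03638 Ω
Seg 3: A = π(d/2)² = π(5.3000e-03 m)² = 8.825e-05 m²
R_3 = (1.60×10^-8)(479)/(8.825e-05) = 0.08685 Ω
R_total = R_1 + R_2 + R_3 = 0.527 Ω

0.527 Ω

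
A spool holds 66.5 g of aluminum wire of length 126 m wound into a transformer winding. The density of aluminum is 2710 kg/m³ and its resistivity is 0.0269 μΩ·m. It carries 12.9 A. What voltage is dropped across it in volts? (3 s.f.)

225 V

ρ = 0.0269 μΩ·m = 2.69×10^-8 Ω·m
A = m/(density·L) = 0.0665/(2710×126) = 1.9475e-07 m²
R = ρL/A = (2.69×10^-8)(126)/(1.9475e-07) = 17.4 Ω
V = IR = 12.9 × 17.4 = 225 V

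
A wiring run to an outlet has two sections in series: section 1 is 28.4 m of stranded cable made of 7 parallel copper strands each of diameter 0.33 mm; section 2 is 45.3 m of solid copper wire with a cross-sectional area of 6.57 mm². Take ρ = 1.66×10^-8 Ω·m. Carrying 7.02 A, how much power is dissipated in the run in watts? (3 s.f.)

44.4 W

Section 1: A_strand = π(1.6500e-04)² = 8.553e-08 m²; R₁ = ρL/(N·A_s) = (1.66×10^-8)(28.4)/(7×8.553e-08) = 0.7874 Ω
Section 2: A = 6.57 mm² = 6.570e-06 m²
R₂ = (1.66×10^-8)(45.3)/(6.570e-06) = 0.1145 Ω
R = R₁ + R₂ = 0.9019 Ω
P = I²R = (7.02)² × 0.9019 = 44.4 W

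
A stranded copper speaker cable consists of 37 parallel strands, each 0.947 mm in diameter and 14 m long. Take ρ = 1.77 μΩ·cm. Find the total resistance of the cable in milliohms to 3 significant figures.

9.51 mΩ

ρ = 1.77 μΩ·cm = 1.77×10^-8 Ω·m
A_strand = π(4.7350e-04 m)² = 7.044e-07 m²
R_strand = ρL/A = (1.77×10^-8)(14)/(7.044e-07) = 0.3518 Ω
R_total = R_strand/N = 0.3518/37 = 9.51 mΩ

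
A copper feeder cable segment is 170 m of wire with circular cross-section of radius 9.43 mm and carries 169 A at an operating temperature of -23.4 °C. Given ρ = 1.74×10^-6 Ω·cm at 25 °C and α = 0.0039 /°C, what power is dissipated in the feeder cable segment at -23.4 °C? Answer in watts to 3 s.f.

ρ = 1.74×10^-6 Ω·cm = 1.74×10^-8 Ω·m
A = πr² = π(9.4300e-03 m)² = 2.794e-04 m²
R₍25₎ = ρL/A = (1.74×10^-8)(170)/(2.794e-04) = 0.01059 Ω
R₍-23.4₎ = R₍25₎(1 + αΔT) = 0.01059 × (1 + 0.0039×-48.4) = 0.00859 Ω
P = I²R = (169)² × 0.00859 = 245 W

245 W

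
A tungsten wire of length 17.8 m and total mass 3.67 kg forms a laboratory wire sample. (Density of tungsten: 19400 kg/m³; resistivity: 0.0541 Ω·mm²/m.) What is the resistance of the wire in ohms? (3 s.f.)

0.0906 Ω

ρ = 0.0541 Ω·mm²/m = 5.41×10^-8 Ω·m
A = m/(density·L) = 3.67/(19400×17.8) = 1.0628e-05 m²
R = ρL/A = (5.41×10^-8)(17.8)/(1.0628e-05) = 0.0906 Ω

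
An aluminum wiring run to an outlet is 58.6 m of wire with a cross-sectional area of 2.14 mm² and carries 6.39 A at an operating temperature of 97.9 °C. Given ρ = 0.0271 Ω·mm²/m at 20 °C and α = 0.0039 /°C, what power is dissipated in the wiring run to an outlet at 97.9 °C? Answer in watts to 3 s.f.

ρ = 0.0271 Ω·mm²/m = 2.71×10^-8 Ω·m
A = 2.14 mm² = 2.140e-06 m²
R₍20₎ = ρL/A = (2.71×10^-8)(58.6)/(2.140e-06) = 0.7421 Ω
R₍97.9₎ = R₍20₎(1 + αΔT) = 0.7421 × (1 + 0.0039×77.9) = 0.9675 Ω
P = I²R = (6.39)² × 0.9675 = 39.5 W

39.5 W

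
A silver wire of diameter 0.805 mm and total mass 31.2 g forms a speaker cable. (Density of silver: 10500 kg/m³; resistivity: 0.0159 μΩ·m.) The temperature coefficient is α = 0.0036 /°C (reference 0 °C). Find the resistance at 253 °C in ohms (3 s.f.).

0.349 Ω

ρ = 0.0159 μΩ·m = 1.59×10^-8 Ω·m
A = π(d/2)² = π(4.0250e-04 m)² = 5.0896e-07 m²
L = m/(density·A) = 0.0312/(10500×5.0896e-07) = 5.838 m
R = ρL/A = (1.59×10^-8)(5.838)/(5.0896e-07) = 0.1824 Ω
R(253 °C) = 0.1824 × (1 + 0.0036×253) = 0.349 Ω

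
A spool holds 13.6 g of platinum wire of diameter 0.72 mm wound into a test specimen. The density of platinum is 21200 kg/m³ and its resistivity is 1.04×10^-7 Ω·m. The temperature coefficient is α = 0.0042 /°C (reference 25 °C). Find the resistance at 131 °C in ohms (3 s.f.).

A = π(d/2)² = π(3.6000e-04 m)² = 4.0715e-07 m²
L = m/(density·A) = 0.0136/(21200×4.0715e-07) = 1.576 m
R = ρL/A = (1.04×10^-7)(1.576)/(4.0715e-07) = 0.4025 Ω
R(131 °C) = 0.4025 × (1 + 0.0042×106) = 0.582 Ω

0.582 Ω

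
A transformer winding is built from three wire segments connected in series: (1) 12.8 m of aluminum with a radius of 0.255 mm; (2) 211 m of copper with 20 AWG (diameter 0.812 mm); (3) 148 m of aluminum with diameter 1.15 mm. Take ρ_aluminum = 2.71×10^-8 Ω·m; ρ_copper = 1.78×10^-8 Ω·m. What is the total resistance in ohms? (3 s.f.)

Seg 1: A = πr² = π(2.5500e-04 m)² = 2.043e-07 m²
R_1 = (2.71×10^-8)(12.8)/(2.043e-07) = 1.698 Ω
Seg 2: A = π(0.812/2 mm)² = π(4.0600e-04 m)² = 5.178e-07 m²
R_2 = (1.78×10^-8)(211)/(5.178e-07) = 7.253 Ω
Seg 3: A = π(d/2)² = π(5.7500e-04 m)² = 1.039e-06 m²
R_3 = (2.71×10^-8)(148)/(1.039e-06) = 3.861 Ω
R_total = R_1 + R_2 + R_3 = 12.8 Ω

12.8 Ω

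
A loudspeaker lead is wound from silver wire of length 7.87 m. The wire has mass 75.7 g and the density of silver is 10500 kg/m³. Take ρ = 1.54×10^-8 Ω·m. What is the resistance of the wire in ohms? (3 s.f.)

0.132 Ω

A = m/(density·L) = 0.0757/(10500×7.87) = 9.1608e-07 m²
R = ρL/A = (1.54×10^-8)(7.87)/(9.1608e-07) = 0.132 Ω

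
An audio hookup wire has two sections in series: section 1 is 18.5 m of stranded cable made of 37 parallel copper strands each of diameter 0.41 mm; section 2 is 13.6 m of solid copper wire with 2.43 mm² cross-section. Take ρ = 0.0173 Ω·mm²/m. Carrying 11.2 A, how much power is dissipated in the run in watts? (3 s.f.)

20.4 W

ρ = 0.0173 Ω·mm²/m = 1.73×10^-8 Ω·m
Section 1: A_strand = π(2.0500e-04)² = 1.320e-07 m²; R₁ = ρL/(N·A_s) = (1.73×10^-8)(18.5)/(37×1.320e-07) = 0.06552 Ω
Section 2: A = 2.43 mm² = 2.430e-06 m²
R₂ = (1.73×10^-8)(13.6)/(2.430e-06) = 0.09682 Ω
R = R₁ + R₂ = 0.1623 Ω
P = I²R = (11.2)² × 0.1623 = 20.4 W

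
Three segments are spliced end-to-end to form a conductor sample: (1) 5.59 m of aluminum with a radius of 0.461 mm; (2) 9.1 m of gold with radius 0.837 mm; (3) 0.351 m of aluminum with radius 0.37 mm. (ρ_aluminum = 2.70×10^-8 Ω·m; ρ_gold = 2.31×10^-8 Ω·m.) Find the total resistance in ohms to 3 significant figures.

0.344 Ω

Seg 1: A = πr² = π(4.6100e-04 m)² = 6.677e-07 m²
R_1 = (2.70×10^-8)(5.59)/(6.677e-07) = 0.2261 Ω
Seg 2: A = πr² = π(8.3700e-04 m)² = 2.201e-06 m²
R_2 = (2.31×10^-8)(9.1)/(2.201e-06) = 0.09551 Ω
Seg 3: A = πr² = π(3.7000e-04 m)² = 4.301e-07 m²
R_3 = (2.70×10^-8)(0.351)/(4.301e-07) = 0.02204 Ω
R_total = R_1 + R_2 + R_3 = 0.344 Ω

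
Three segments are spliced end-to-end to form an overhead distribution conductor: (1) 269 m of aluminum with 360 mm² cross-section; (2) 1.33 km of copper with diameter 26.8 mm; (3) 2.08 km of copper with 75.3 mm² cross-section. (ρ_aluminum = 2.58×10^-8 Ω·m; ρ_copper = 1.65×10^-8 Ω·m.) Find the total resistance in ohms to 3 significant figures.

Seg 1: A = 360 mm² = 3.600e-04 m²
R_1 = (2.58×10^-8)(269)/(3.600e-04) = 0.01928 Ω
Seg 2: A = π(d/2)² = π(1.3400e-02 m)² = 5.641e-04 m²
R_2 = (1.65×10^-8)(1330)/(5.641e-04) = 0.0389 Ω
Seg 3: A = 75.3 mm² = 7.530e-05 m²
R_3 = (1.65×10^-8)(2080)/(7.530e-05) = 0.4558 Ω
R_total = R_1 + R_2 + R_3 = 0.514 Ω

0.514 Ω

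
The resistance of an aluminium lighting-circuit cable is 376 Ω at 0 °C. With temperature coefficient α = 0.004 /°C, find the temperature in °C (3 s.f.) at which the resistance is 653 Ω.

R = R₀(1 + α(T − T₀)) ⇒ T = T₀ + (R/R₀ − 1)/α
T = 0 + (653/376 − 1)/0.004 = 0 + (0.7367)/0.004 = 184 °C

184 °C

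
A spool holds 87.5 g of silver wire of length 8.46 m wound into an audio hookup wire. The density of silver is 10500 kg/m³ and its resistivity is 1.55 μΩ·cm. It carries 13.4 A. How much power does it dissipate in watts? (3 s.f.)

23.9 W

ρ = 1.55 μΩ·cm = 1.55×10^-8 Ω·m
A = m/(density·L) = 0.0875/(10500×8.46) = 9.8503e-07 m²
R = ρL/A = (1.55×10^-8)(8.46)/(9.8503e-07) = 0.1331 Ω
P = I²R = (13.4)² × 0.1331 = 23.9 W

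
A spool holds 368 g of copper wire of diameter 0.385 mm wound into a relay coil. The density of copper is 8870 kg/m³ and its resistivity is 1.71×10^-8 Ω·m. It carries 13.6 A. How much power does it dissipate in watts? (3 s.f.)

A = π(d/2)² = π(1.9250e-04 m)² = 1.1642e-07 m²
L = m/(density·A) = 0.368/(8870×1.1642e-07) = 356.4 m
R = ρL/A = (1.71×10^-8)(356.4)/(1.1642e-07) = 52.35 Ω
P = I²R = (13.6)² × 52.35 = 9680 W

9680 W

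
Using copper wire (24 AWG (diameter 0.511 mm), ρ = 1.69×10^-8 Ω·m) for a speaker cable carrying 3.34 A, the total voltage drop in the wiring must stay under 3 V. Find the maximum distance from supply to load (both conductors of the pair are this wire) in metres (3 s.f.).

5.45 m

A = π(0.511/2 mm)² = π(2.5550e-04 m)² = 2.051e-07 m²
L_max = V_max·A/(2·ρI) = (3)(2.051e-07)/(2×1.69×10^-8×3.34) = 5.45 m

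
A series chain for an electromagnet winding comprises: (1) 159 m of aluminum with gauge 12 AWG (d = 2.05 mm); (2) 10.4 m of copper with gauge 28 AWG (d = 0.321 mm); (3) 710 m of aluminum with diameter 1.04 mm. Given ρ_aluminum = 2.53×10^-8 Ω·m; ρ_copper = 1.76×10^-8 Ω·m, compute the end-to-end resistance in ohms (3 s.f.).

Seg 1: A = π(2.05/2 mm)² = π(1.0250e-03 m)² = 3.301e-06 m²
R_1 = (2.53×10^-8)(159)/(3.301e-06) = 1.219 Ω
Seg 2: A = π(0.321/2 mm)² = π(1.6050e-04 m)² = 8.093e-08 m²
R_2 = (1.76×10^-8)(10.4)/(8.093e-08) = 2.262 Ω
Seg 3: A = π(d/2)² = π(5.2000e-04 m)² = 8.495e-07 m²
R_3 = (2.53×10^-8)(710)/(8.495e-07) = 21.15 Ω
R_total = R_1 + R_2 + R_3 = 24.6 Ω

24.6 Ω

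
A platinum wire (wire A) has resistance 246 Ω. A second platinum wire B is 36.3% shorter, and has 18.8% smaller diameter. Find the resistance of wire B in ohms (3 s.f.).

238 Ω

R ∝ L/d², so R_B/R_A = (1 − 36.3/100) × (1 − 18.8/100)⁻²
= 0.637 × 1.517 = 0.9661
R_B = 0.9661 × 246 = 238 Ω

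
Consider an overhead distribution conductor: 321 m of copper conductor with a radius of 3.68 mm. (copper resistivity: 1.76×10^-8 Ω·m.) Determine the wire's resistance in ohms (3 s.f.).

A = πr² = π(3.6800e-03 m)² = 4.254e-05 m²
R = ρL/A = (1.76×10^-8)(321 m)/(4.254e-05 m²) = 0.133 Ω

0.133 Ω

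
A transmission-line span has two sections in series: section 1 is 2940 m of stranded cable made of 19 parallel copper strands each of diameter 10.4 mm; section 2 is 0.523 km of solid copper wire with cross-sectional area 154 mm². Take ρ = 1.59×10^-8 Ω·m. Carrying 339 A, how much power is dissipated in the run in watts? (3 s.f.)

Section 1: A_strand = π(5.2000e-03)² = 8.495e-05 m²; R₁ = ρL/(N·A_s) = (1.59×10^-8)(2940)/(19×8.495e-05) = 0.02896 Ω
Section 2: A = 154 mm² = 1.540e-04 m²
R₂ = (1.59×10^-8)(523)/(1.540e-04) = 0.054 Ω
R = R₁ + R₂ = 0.08296 Ω
P = I²R = (339)² × 0.08296 = 9530 W

9530 W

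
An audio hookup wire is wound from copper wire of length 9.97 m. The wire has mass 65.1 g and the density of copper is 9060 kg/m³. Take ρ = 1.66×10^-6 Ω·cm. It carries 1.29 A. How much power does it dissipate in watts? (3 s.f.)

ρ = 1.66×10^-6 Ω·cm = 1.66×10^-8 Ω·m
A = m/(density·L) = 0.0651/(9060×9.97) = 7.2071e-07 m²
R = ρL/A = (1.66×10^-8)(9.97)/(7.2071e-07) = 0.2296 Ω
P = I²R = (1.29)² × 0.2296 = 0.382 W

0.382 W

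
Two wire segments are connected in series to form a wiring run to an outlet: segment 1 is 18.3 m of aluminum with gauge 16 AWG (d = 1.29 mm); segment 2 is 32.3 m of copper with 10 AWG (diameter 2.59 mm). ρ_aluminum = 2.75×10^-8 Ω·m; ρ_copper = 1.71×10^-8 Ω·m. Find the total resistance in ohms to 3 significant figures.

Segment 1: A = π(1.29/2 mm)² = π(6.4500e-04 m)² = 1.307e-06 m²
R₁ = ρL/A = (2.75×10^-8)(18.3)/(1.307e-06) = 0.385 Ω
Segment 2: A = π(2.59/2 mm)² = π(1.2950e-03 m)² = 5.269e-06 m²
R₂ = (1.71×10^-8)(32.3)/(5.269e-06) = 0.1048 Ω
R = R₁ + R₂ = 0.490 Ω

0.490 Ω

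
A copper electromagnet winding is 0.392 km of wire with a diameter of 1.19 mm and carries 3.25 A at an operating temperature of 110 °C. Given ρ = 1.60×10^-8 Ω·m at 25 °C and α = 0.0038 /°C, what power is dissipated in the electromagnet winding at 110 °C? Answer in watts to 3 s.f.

78.8 W

A = π(d/2)² = π(5.9500e-04 m)² = 1.112e-06 m²
R₍25₎ = ρL/A = (1.60×10^-8)(392)/(1.112e-06) = 5.639 Ω
R₍110₎ = R₍25₎(1 + αΔT) = 5.639 × (1 + 0.0038×85) = 7.461 Ω
P = I²R = (3.25)² × 7.461 = 78.8 W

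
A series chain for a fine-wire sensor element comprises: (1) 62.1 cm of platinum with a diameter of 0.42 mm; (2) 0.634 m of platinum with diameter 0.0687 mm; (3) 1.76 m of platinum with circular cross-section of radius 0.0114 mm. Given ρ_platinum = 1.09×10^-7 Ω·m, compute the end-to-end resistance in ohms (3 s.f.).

Seg 1: A = π(d/2)² = π(2.1000e-04 m)² = 1.385e-07 m²
R_1 = (1.09×10^-7)(0.621)/(1.385e-07) = 0.4886 Ω
Seg 2: A = π(d/2)² = π(3.4350e-05 m)² = 3.707e-09 m²
R_2 = (1.09×10^-7)(0.634)/(3.707e-09) = 18.64 Ω
Seg 3: A = πr² = π(1.1400e-05 m)² = 4.083e-10 m²
R_3 = (1.09×10^-7)(1.76)/(4.083e-10) = 469.9 Ω
R_total = R_1 + R_2 + R_3 = 489 Ω

489 Ω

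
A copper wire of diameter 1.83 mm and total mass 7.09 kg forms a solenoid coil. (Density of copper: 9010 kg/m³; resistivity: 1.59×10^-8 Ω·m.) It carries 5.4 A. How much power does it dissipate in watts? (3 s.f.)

A = π(d/2)² = π(9.1500e-04 m)² = 2.6302e-06 m²
L = m/(density·A) = 7.09/(9010×2.6302e-06) = 299.2 m
R = ρL/A = (1.59×10^-8)(299.2)/(2.6302e-06) = 1.809 Ω
P = I²R = (5.4)² × 1.809 = 52.7 W

52.7 W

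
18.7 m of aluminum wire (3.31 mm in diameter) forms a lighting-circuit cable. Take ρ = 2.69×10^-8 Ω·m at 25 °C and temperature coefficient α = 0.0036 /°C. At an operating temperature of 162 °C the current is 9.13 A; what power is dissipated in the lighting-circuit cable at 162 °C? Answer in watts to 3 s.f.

A = π(d/2)² = π(1.6550e-03 m)² = 8.605e-06 m²
R₍25₎ = ρL/A = (2.69×10^-8)(18.7)/(8.605e-06) = 0.05846 Ω
R₍162₎ = R₍25₎(1 + αΔT) = 0.05846 × (1 + 0.0036×137) = 0.08729 Ω
P = I²R = (9.13)² × 0.08729 = 7.28 W

7.28 W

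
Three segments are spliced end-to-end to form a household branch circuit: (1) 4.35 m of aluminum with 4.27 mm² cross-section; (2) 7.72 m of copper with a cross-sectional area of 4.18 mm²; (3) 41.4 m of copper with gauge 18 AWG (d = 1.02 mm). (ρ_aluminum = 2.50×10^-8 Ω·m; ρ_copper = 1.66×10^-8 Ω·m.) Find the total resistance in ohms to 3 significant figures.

0.897 Ω

Seg 1: A = 4.27 mm² = 4.270e-06 m²
R_1 = (2.50×10^-8)(4.35)/(4.270e-06) = 0.02547 Ω
Seg 2: A = 4.18 mm² = 4.180e-06 m²
R_2 = (1.66×10^-8)(7.72)/(4.180e-06) = 0.03066 Ω
Seg 3: A = π(1.02/2 mm)² = π(5.1000e-04 m)² = 8.171e-07 m²
R_3 = (1.66×10^-8)(41.4)/(8.171e-07) = 0.841 Ω
R_total = R_1 + R_2 + R_3 = 0.897 Ω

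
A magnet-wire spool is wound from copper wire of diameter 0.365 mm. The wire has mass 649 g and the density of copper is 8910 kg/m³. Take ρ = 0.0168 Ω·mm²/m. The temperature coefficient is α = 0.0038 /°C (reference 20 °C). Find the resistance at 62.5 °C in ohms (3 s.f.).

130 Ω

ρ = 0.0168 Ω·mm²/m = 1.68×10^-8 Ω·m
A = π(d/2)² = π(1.8250e-04 m)² = 1.0463e-07 m²
L = m/(density·A) = 0.649/(8910×1.0463e-07) = 696.1 m
R = ρL/A = (1.68×10^-8)(696.1)/(1.0463e-07) = 111.8 Ω
R(62.5 °C) = 111.8 × (1 + 0.0038×42.5) = 130 Ω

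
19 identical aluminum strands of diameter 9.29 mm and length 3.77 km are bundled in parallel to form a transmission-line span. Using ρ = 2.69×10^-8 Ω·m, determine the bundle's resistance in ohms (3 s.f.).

0.0787 Ω

A_strand = π(4.6450e-03 m)² = 6.778e-05 m²
R_strand = ρL/A = (2.69×10^-8)(3770)/(6.778e-05) = 1.496 Ω
R_total = R_strand/N = 1.496/19 = 0.0787 Ω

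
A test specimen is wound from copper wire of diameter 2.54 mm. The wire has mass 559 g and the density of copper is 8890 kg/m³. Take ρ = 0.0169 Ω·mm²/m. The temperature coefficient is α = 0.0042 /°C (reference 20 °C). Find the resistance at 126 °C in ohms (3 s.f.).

0.0598 Ω

ρ = 0.0169 Ω·mm²/m = 1.69×10^-8 Ω·m
A = π(d/2)² = π(1.2700e-03 m)² = 5.0671e-06 m²
L = m/(density·A) = 0.559/(8890×5.0671e-06) = 12.41 m
R = ρL/A = (1.69×10^-8)(12.41)/(5.0671e-06) = 0.04139 Ω
R(126 °C) = 0.04139 × (1 + 0.0042×106) = 0.0598 Ω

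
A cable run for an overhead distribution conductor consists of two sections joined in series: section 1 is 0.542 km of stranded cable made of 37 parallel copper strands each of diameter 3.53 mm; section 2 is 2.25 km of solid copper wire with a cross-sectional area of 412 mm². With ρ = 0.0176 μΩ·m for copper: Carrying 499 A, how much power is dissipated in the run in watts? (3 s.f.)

ρ = 0.0176 μΩ·m = 1.76×10^-8 Ω·m
Section 1: A_strand = π(1.7650e-03)² = 9.787e-06 m²; R₁ = ρL/(N·A_s) = (1.76×10^-8)(542)/(37×9.787e-06) = 0.02634 Ω
Section 2: A = 412 mm² = 4.120e-04 m²
R₂ = (1.76×10^-8)(2250)/(4.120e-04) = 0.09612 Ω
R = R₁ + R₂ = 0.1225 Ω
P = I²R = (499)² × 0.1225 = 30500 W

30500 W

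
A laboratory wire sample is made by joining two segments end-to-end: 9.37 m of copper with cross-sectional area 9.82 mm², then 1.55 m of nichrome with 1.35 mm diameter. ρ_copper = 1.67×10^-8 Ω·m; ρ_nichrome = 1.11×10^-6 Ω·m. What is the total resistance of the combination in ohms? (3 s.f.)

1.22 Ω

Segment 1: A = 9.82 mm² = 9.820e-06 m²
R₁ = ρL/A = (1.67×10^-8)(9.37)/(9.820e-06) = 0.01593 Ω
Segment 2: A = π(d/2)² = π(6.7500e-04 m)² = 1.431e-06 m²
R₂ = (1.11×10^-6)(1.55)/(1.431e-06) = 1.202 Ω
R = R₁ + R₂ = 1.22 Ω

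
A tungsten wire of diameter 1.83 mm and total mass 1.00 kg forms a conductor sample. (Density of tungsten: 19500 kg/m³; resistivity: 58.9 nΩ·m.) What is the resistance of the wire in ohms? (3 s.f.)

ρ = 58.9 nΩ·m = 5.89×10^-8 Ω·m
A = π(d/2)² = π(9.1500e-04 m)² = 2.6302e-06 m²
L = m/(density·A) = 1/(19500×2.6302e-06) = 19.5 m
R = ρL/A = (5.89×10^-8)(19.5)/(2.6302e-06) = 0.437 Ω

0.437 Ω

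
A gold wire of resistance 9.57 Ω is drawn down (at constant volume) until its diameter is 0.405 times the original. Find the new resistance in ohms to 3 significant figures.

Volume constant ⇒ L' = L/r² with r = 0.405. R' = ρL'/A' = ρ(L/r²)/(πr²d₀²/4) = R/r⁴.
R' = 37.17 × 9.57 = 356 Ω

356 Ω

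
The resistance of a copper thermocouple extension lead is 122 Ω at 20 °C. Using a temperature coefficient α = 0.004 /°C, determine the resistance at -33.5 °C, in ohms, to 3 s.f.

95.9 Ω

ΔT = -33.5 − 20 = -53.5 °C
R = R₀(1 + αΔT) = 122 × (1 + 0.004×-53.5) = 122 × 0.786 = 95.9 Ω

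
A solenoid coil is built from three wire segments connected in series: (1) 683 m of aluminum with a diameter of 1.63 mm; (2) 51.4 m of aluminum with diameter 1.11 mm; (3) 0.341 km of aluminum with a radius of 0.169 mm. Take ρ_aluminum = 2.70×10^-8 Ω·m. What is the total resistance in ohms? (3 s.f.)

113 Ω

Seg 1: A = π(d/2)² = π(8.1500e-04 m)² = 2.087e-06 m²
R_1 = (2.70×10^-8)(683)/(2.087e-06) = 8.837 Ω
Seg 2: A = π(d/2)² = π(5.5500e-04 m)² = 9.677e-07 m²
R_2 = (2.70×10^-8)(51.4)/(9.677e-07) = 1.434 Ω
Seg 3: A = πr² = π(1.6900e-04 m)² = 8.973e-08 m²
R_3 = (2.70×10^-8)(341)/(8.973e-08) = 102.6 Ω
R_total = R_1 + R_2 + R_3 = 113 Ω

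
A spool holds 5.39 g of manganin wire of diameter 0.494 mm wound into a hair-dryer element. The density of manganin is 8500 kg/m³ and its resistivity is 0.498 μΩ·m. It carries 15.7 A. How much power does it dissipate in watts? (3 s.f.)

ρ = 0.498 μΩ·m = 4.98×10^-7 Ω·m
A = π(d/2)² = π(2.4700e-04 m)² = 1.9167e-07 m²
L = m/(density·A) = 0.00539/(8500×1.9167e-07) = 3.308 m
R = ρL/A = (4.98×10^-7)(3.308)/(1.9167e-07) = 8.596 Ω
P = I²R = (15.7)² × 8.596 = 2120 W

2120 W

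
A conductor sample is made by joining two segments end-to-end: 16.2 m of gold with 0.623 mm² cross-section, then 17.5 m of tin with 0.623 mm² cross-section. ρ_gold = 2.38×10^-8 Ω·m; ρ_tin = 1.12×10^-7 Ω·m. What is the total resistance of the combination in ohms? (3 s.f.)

Segment 1: A = 0.623 mm² = 6.230e-07 m²
R₁ = ρL/A = (2.38×10^-8)(16.2)/(6.230e-07) = 0.6189 Ω
R₂ = (1.12×10^-7)(17.5)/(6.230e-07) = 3.146 Ω
R = R₁ + R₂ = 3.76 Ω

3.76 Ω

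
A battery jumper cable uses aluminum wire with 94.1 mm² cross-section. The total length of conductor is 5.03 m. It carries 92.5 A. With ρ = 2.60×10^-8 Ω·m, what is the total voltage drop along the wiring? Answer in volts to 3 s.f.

A = 94.1 mm² = 9.410e-05 m²
R = ρL/A = (2.60×10^-8)(5.03)/(9.410e-05) = 0.00139 Ω
V = IR = 92.5 × 0.00139 = 0.129 V

0.129 V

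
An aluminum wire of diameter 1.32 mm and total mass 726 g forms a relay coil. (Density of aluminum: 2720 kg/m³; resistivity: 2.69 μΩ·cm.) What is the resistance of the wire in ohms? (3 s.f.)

3.83 Ω

ρ = 2.69 μΩ·cm = 2.69×10^-8 Ω·m
A = π(d/2)² = π(6.6000e-04 m)² = 1.3685e-06 m²
L = m/(density·A) = 0.726/(2720×1.3685e-06) = 195 m
R = ρL/A = (2.69×10^-8)(195)/(1.3685e-06) = 3.83 Ω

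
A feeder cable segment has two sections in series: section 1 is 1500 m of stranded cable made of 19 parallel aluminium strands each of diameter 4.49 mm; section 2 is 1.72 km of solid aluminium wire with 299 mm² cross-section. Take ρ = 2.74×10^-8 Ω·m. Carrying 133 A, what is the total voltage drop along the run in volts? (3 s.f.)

Section 1: A_strand = π(2.2450e-03)² = 1.583e-05 m²; R₁ = ρL/(N·A_s) = (2.74×10^-8)(1500)/(19×1.583e-05) = 0.1366 Ω
Section 2: A = 299 mm² = 2.990e-04 m²
R₂ = (2.74×10^-8)(1720)/(2.990e-04) = 0.1576 Ω
R = R₁ + R₂ = 0.2942 Ω
V = IR = 133 × 0.2942 = 39.1 V

39.1 V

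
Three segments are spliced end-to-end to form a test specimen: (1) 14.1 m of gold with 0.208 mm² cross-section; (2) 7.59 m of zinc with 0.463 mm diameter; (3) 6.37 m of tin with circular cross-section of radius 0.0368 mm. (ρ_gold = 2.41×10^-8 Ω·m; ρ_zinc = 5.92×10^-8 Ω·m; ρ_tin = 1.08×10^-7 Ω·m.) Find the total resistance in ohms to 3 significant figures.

Seg 1: A = 0.208 mm² = 2.080e-07 m²
R_1 = (2.41×10^-8)(14.1)/(2.080e-07) = 1.634 Ω
Seg 2: A = π(d/2)² = π(2.3150e-04 m)² = 1.684e-07 m²
R_2 = (5.92×10^-8)(7.59)/(1.684e-07) = 2.669 Ω
Seg 3: A = πr² = π(3.6800e-05 m)² = 4.254e-09 m²
R_3 = (1.08×10^-7)(6.37)/(4.254e-09) = 161.7 Ω
R_total = R_1 + R_2 + R_3 = 166 Ω

166 Ω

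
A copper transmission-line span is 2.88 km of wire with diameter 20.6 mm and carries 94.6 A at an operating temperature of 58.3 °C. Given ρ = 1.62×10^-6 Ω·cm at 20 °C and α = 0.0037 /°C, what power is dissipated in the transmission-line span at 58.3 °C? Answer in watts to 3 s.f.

1430 W

ρ = 1.62×10^-6 Ω·cm = 1.62×10^-8 Ω·m
A = π(d/2)² = π(1.0300e-02 m)² = 3.333e-04 m²
R₍20₎ = ρL/A = (1.62×10^-8)(2880)/(3.333e-04) = 0.14 Ω
R₍58.3₎ = R₍20₎(1 + αΔT) = 0.14 × (1 + 0.0037×38.3) = 0.1598 Ω
P = I²R = (94.6)² × 0.1598 = 1430 W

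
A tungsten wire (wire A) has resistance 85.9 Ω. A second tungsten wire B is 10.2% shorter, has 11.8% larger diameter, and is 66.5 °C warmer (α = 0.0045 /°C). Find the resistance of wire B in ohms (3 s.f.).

80.2 Ω

R ∝ ρL/d² with ρ ∝ (1+αΔT), so R_B/R_A = (1 − 10.2/100) × (1 + 11.8/100)⁻² × (1 + 0.0045×66.5)
= 0.898 × 0.8001 × 1.299 = 0.9334
R_B = 0.9334 × 85.9 = 80.2 Ω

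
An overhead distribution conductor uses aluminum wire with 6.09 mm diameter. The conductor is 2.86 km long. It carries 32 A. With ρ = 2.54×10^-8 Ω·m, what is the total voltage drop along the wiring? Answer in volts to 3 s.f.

A = π(d/2)² = π(3.0450e-03 m)² = 2.913e-05 m²
R = ρL/A = (2.54×10^-8)(2860)/(2.913e-05) = 2.494 Ω
V = IR = 32 × 2.494 = 79.8 V

79.8 V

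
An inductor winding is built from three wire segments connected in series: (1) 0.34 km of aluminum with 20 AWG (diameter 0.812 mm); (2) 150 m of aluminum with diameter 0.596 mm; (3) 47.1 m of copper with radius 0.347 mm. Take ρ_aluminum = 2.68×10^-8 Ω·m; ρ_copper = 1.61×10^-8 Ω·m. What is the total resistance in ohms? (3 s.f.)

34.0 Ω

Seg 1: A = π(0.812/2 mm)² = π(4.0600e-04 m)² = 5.178e-07 m²
R_1 = (2.68×10^-8)(340)/(5.178e-07) = 17.6 Ω
Seg 2: A = π(d/2)² = π(2.9800e-04 m)² = 2.790e-07 m²
R_2 = (2.68×10^-8)(150)/(2.790e-07) = 14.41 Ω
Seg 3: A = πr² = π(3.4700e-04 m)² = 3.783e-07 m²
R_3 = (1.61×10^-8)(47.1)/(3.783e-07) = 2.005 Ω
R_total = R_1 + R_2 + R_3 = 34.0 Ω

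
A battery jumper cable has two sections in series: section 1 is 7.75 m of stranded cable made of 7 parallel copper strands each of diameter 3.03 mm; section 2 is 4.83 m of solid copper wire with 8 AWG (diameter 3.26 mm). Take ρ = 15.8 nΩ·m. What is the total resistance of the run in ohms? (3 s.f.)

ρ = 15.8 nΩ·m = 1.58×10^-8 Ω·m
Section 1: A_strand = π(1.5150e-03)² = 7.211e-06 m²; R₁ = ρL/(N·A_s) = (1.58×10^-8)(7.75)/(7×7.211e-06) = 0.002426 Ω
Section 2: A = π(3.26/2 mm)² = π(1.6300e-03 m)² = 8.347e-06 m²
R₂ = (1.58×10^-8)(4.83)/(8.347e-06) = 0.009143 Ω
R = R₁ + R₂ = 0.0116 Ω

0.0116 Ω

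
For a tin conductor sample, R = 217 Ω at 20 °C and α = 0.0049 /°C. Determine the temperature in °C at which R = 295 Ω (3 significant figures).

R = R₀(1 + α(T − T₀)) ⇒ T = T₀ + (R/R₀ − 1)/α
T = 20 + (295/217 − 1)/0.0049 = 20 + (0.3594)/0.0049 = 93.4 °C

93.4 °C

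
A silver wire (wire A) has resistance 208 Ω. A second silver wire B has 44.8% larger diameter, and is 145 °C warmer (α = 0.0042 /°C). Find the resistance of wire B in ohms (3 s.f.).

R ∝ ρL/d² with ρ ∝ (1+αΔT), so R_B/R_A = (1 + 44.8/100)⁻² × (1 + 0.0042×145)
= 0.4769 × 1.609 = 0.7674
R_B = 0.7674 × 208 = 160 Ω

160 Ω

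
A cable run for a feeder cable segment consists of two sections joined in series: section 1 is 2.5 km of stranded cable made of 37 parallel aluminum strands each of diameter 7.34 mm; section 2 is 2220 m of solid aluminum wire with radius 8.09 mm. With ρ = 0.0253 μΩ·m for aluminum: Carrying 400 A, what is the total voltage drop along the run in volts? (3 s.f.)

ρ = 0.0253 μΩ·m = 2.53×10^-8 Ω·m
Section 1: A_strand = π(3.6700e-03)² = 4.231e-05 m²; R₁ = ρL/(N·A_s) = (2.53×10^-8)(2500)/(37×4.231e-05) = 0.0404 Ω
Section 2: A = πr² = π(8.0900e-03 m)² = 2.056e-04 m²
R₂ = (2.53×10^-8)(2220)/(2.056e-04) = 0.2732 Ω
R = R₁ + R₂ = 0.3136 Ω
V = IR = 400 × 0.3136 = 125 V

125 V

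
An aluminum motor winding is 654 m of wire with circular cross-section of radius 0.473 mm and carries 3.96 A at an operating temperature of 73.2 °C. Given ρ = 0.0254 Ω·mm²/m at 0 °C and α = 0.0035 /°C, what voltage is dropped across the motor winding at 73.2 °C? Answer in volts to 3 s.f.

118 V

ρ = 0.0254 Ω·mm²/m = 2.54×10^-8 Ω·m
A = πr² = π(4.7300e-04 m)² = 7.029e-07 m²
R₍0₎ = ρL/A = (2.54×10^-8)(654)/(7.029e-07) = 23.63 Ω
R₍73.2₎ = R₍0₎(1 + αΔT) = 23.63 × (1 + 0.0035×73.2) = 29.69 Ω
V = IR = 3.96 × 29.69 = 118 V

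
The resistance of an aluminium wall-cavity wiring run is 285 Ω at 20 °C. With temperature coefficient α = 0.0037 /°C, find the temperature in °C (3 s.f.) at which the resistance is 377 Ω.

107 °C

R = R₀(1 + α(T − T₀)) ⇒ T = T₀ + (R/R₀ − 1)/α
T = 20 + (377/285 − 1)/0.0037 = 20 + (0.3228)/0.0037 = 107 °C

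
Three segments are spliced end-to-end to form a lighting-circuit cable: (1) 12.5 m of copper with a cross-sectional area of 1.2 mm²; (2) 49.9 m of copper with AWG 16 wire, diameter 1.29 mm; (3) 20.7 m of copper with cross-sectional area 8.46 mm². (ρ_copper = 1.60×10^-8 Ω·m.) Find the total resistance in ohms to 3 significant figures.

0.817 Ω

Seg 1: A = 1.2 mm² = 1.200e-06 m²
R_1 = (1.60×10^-8)(12.5)/(1.200e-06) = 0.1667 Ω
Seg 2: A = π(1.29/2 mm)² = π(6.4500e-04 m)² = 1.307e-06 m²
R_2 = (1.60×10^-8)(49.9)/(1.307e-06) = 0.6109 Ω
Seg 3: A = 8.46 mm² = 8.460e-06 m²
R_3 = (1.60×10^-8)(20.7)/(8.460e-06) = 0.03915 Ω
R_total = R_1 + R_2 + R_3 = 0.817 Ω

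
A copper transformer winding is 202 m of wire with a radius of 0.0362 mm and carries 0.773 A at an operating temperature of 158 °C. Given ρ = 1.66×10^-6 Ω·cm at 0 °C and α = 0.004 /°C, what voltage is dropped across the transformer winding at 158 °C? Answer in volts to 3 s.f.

ρ = 1.66×10^-6 Ω·cm = 1.66×10^-8 Ω·m
A = πr² = π(3.6200e-05 m)² = 4.117e-09 m²
R₍0₎ = ρL/A = (1.66×10^-8)(202)/(4.117e-09) = 814.5 Ω
R₍158₎ = R₍0₎(1 + αΔT) = 814.5 × (1 + 0.004×158) = 1329 Ω
V = IR = 0.773 × 1329 = 1030 V

1030 V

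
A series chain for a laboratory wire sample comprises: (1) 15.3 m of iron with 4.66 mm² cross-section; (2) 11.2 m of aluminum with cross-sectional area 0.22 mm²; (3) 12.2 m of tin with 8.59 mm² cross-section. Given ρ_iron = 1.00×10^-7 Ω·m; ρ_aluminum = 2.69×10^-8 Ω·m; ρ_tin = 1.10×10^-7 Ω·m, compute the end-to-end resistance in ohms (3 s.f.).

1.85 Ω

Seg 1: A = 4.66 mm² = 4.660e-06 m²
R_1 = (1.00×10^-7)(15.3)/(4.660e-06) = 0.3283 Ω
Seg 2: A = 0.22 mm² = 2.200e-07 m²
R_2 = (2.69×10^-8)(11.2)/(2.200e-07) = 1.369 Ω
Seg 3: A = 8.59 mm² = 8.590e-06 m²
R_3 = (1.10×10^-7)(12.2)/(8.590e-06) = 0.1562 Ω
R_total = R_1 + R_2 + R_3 = 1.85 Ω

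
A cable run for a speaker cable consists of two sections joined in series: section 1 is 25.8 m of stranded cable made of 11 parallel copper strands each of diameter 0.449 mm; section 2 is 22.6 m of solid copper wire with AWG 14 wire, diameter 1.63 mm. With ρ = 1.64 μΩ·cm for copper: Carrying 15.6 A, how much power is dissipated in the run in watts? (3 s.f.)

102 W

ρ = 1.64 μΩ·cm = 1.64×10^-8 Ω·m
Section 1: A_strand = π(2.2450e-04)² = 1.583e-07 m²; R₁ = ρL/(N·A_s) = (1.64×10^-8)(25.8)/(11×1.583e-07) = 0.2429 Ω
Section 2: A = π(1.63/2 mm)² = π(8.1500e-04 m)² = 2.087e-06 m²
R₂ = (1.64×10^-8)(22.6)/(2.087e-06) = 0.1776 Ω
R = R₁ + R₂ = 0.4206 Ω
P = I²R = (15.6)² × 0.4206 = 102 W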